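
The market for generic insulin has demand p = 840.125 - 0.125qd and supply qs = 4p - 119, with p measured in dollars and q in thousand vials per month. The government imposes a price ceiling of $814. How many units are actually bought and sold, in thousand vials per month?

2161

Rearranging demand gives qd = 6721 - 8p. Setting quantity demanded equal to quantity supplied, 6721 - 8p = 4p - 119, gives p* = 570 and q* = 2161.
Since 814 is above p* = 570, the ceiling does not bind and the free-market outcome prevails.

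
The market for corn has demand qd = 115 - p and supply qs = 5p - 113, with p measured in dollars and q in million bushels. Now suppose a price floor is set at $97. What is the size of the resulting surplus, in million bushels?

354

In a free market, 115 - p = 5p - 113 gives the equilibrium p* = 38, q* = 77.
Since 97 > 38, the floor is binding.
At p = 97: qd = 115 - 97 = 18 and qs = 5·97 - 113 = 372.
Surplus = qs - qd = 372 - 18 = 354.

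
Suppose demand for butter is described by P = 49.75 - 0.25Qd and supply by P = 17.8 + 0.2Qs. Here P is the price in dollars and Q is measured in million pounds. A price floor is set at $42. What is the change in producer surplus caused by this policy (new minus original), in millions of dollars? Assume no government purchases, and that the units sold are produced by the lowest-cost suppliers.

Rearranging demand gives Qd = 199 - 4P; rearranging supply gives Qs = 5P - 89. Equilibrium: 199 - 4P = 5P - 89, so 288 = 9P and P* = 32, Q* = 71.
The floor of 42 is above the equilibrium price 32, so it binds.
At P = 42: Qd = 199 - 4·42 = 31 and Qs = 5·42 - 89 = 121.
Producer surplus without the control is ½ · (32 - 17.8) · 71 = 504.1.
With the floor, 31 units are sold at 42. The supply price at Q = 31 is 24, so PS = ½ · [(42 - 17.8) + (42 - 24)] · 31 = 654.1.
Change in producer surplus = 654.1 - 504.1 = 150.

150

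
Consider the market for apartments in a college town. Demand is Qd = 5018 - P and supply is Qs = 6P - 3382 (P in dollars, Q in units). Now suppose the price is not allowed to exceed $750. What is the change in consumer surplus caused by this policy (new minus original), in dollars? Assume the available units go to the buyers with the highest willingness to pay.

-3141900

Setting quantity demanded equal to quantity supplied, 5018 - P = 6P - 3382, gives P* = 1200 and Q* = 3818.
Because the ceiling (750) lies below the market-clearing price, it is binding.
At P = 750: Qd = 5018 - 750 = 4268 and Qs = 6·750 - 3382 = 1118.
Consumer surplus without the control is ½ · (5018 - 1200) · 3818 = 7288562.
With the ceiling, 1118 units are sold at 750 (assume they go to the highest-value buyers). The demand price at Q = 1118 is 3900, so CS = ½ · [(5018 - 750) + (3900 - 750)] · 1118 = 4146662.
Change in consumer surplus = 4146662 - 7288562 = -3141900.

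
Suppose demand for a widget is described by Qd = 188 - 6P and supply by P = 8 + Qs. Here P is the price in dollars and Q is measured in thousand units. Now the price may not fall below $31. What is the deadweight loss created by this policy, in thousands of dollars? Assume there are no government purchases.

189

Rearranging supply gives Qs = P - 8. Equilibrium: 188 - 6P = P - 8, so 196 = 7P and P* = 28, Q* = 20.
The floor of 31 is above the equilibrium price 28, so it binds.
At P = 31: Qd = 188 - 6·31 = 2 and Qs = 31 - 8 = 23.
Quantity traded falls to 2. At Q = 2 the demand price is (188 - 2)/6 = 31 and the supply price is 8 + 2 = 10.
Deadweight loss = ½ · (31 - 10) · (20 - 2) = ½ · 21 · 18 = 189.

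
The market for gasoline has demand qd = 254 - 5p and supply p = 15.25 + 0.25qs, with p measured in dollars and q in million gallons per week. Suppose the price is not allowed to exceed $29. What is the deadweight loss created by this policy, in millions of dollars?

129.6

Rearranging supply gives qs = 4p - 61. Without the control the market clears where 254 - 5p = 4p - 61, i.e. p* = 35 and q* = 79.
Because the ceiling (29) lies below the market-clearing price, it is binding.
At p = 29: qd = 254 - 5·29 = 109 and qs = 4·29 - 61 = 55.
Quantity traded falls to 55. At q = 55 the demand price is (254 - 55)/5 = 39.8 and the supply price is (61 + 55)/4 = 29.
Deadweight loss = ½ · (39.8 - 29) · (79 - 55) = ½ · 10.8 · 24 = 129.6.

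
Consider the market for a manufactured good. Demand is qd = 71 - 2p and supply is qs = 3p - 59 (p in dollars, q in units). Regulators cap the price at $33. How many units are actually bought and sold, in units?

19

In a free market, 71 - 2p = 3p - 59 gives the equilibrium p* = 26, q* = 19.
Since 33 is above p* = 26, the ceiling does not bind and the free-market outcome prevails.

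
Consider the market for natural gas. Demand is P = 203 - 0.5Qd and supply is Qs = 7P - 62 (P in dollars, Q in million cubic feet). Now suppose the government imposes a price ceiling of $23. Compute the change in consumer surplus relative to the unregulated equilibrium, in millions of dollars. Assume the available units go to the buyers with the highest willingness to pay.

Rearranging demand gives Qd = 406 - 2P. Setting quantity demanded equal to quantity supplied, 406 - 2P = 7P - 62, gives P* = 52 and Q* = 302.
The ceiling of 23 is below the equilibrium price 52, so it binds.
At P = 23: Qd = 406 - 2·23 = 360 and Qs = 7·23 - 62 = 99.
Consumer surplus without the control is ½ · (203 - 52) · 302 = 22801.
With the ceiling, 99 units are sold at 23 (assume they go to the highest-value buyers). The demand price at Q = 99 is 153.5, so CS = ½ · [(203 - 23) + (153.5 - 23)] · 99 = 15369.75.
Change in consumer surplus = 15369.75 - 22801 = -7431.25.

-7431.25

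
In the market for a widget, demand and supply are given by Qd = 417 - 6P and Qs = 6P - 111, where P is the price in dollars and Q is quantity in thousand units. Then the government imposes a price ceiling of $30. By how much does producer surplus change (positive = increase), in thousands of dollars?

-1554

In a free market, 417 - 6P = 6P - 111 gives the equilibrium P* = 44, Q* = 153.
The ceiling of 30 is below the equilibrium price 44, so it binds.
At P = 30: Qd = 417 - 6·30 = 237 and Qs = 6·30 - 111 = 69.
Producer surplus without the control is ½ · (44 - 18.5) · 153 = 1950.75.
With the ceiling, producers sell 69 units at 30, so PS = ½ · (30 - 18.5) · 69 = 396.75.
Change in producer surplus = 396.75 - 1950.75 = -1554.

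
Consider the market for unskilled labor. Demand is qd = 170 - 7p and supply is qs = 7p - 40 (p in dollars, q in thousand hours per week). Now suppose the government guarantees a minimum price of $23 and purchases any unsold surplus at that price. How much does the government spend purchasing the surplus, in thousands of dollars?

In a free market, 170 - 7p = 7p - 40 gives the equilibrium p* = 15, q* = 65.
The floor of 23 is above the equilibrium price 15, so it binds.
At p = 23: qd = 170 - 7·23 = 9 and qs = 7·23 - 40 = 121.
Surplus = qs - qd = 112.
Government expenditure = surplus × support price = 112 × 23 = 2576.

2576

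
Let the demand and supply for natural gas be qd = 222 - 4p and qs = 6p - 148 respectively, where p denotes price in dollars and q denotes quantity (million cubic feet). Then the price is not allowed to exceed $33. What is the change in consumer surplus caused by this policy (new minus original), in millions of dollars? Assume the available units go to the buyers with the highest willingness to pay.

Setting quantity demanded equal to quantity supplied, 222 - 4p = 6p - 148, gives p* = 37 and q* = 74.
Since 33 < 37, the ceiling is binding.
At p = 33: qd = 222 - 4·33 = 90 and qs = 6·33 - 148 = 50.
Consumer surplus without the control is ½ · (55.5 - 37) · 74 = 684.5.
With the ceiling, 50 units are sold at 33 (assume they go to the highest-value buyers). The demand price at q = 50 is 43, so CS = ½ · [(55.5 - 33) + (43 - 33)] · 50 = 812.5.
Change in consumer surplus = 812.5 - 684.5 = 128.

128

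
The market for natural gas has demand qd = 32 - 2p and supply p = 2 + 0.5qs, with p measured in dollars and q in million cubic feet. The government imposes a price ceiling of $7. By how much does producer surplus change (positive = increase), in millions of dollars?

Rearranging supply gives qs = 2p - 4. Setting quantity demanded equal to quantity supplied, 32 - 2p = 2p - 4, gives p* = 9 and q* = 14.
Since 7 < 9, the ceiling is binding.
At p = 7: qd = 32 - 2·7 = 18 and qs = 2·7 - 4 = 10.
Producer surplus without the control is ½ · (9 - 2) · 14 = 49.
With the ceiling, producers sell 10 units at 7, so PS = ½ · (7 - 2) · 10 = 25.
Change in producer surplus = 25 - 49 = -24.

-24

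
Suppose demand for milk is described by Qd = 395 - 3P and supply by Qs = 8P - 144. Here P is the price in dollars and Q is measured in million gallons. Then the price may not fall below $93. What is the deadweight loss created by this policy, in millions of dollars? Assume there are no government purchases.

3993

Setting quantity demanded equal to quantity supplied, 395 - 3P = 8P - 144, gives P* = 49 and Q* = 248.
Because the floor (93) lies above the market-clearing price, it is binding.
At P = 93: Qd = 395 - 3·93 = 116 and Qs = 8·93 - 144 = 600.
Quantity traded falls to 116. At Q = 116 the demand price is (395 - 116)/3 = 93 and the supply price is (144 + 116)/8 = 32.5.
Deadweight loss = ½ · (93 - 32.5) · (248 - 116) = ½ · 60.5 · 132 = 3993.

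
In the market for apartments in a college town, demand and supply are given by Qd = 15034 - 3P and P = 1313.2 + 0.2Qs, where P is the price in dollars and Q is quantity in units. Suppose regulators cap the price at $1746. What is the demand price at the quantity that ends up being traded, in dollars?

4290

Rearranging supply gives Qs = 5P - 6566. In a free market, 15034 - 3P = 5P - 6566 gives the equilibrium P* = 2700, Q* = 6934.
The ceiling of 1746 is below the equilibrium price 2700, so it binds.
At P = 1746: Qd = 15034 - 3·1746 = 9796 and Qs = 5·1746 - 6566 = 2164.
Only 2164 units reach the market. On the demand curve, the marginal buyer's willingness to pay at Q = 2164 is (15034 - 2164)/3 = 4290.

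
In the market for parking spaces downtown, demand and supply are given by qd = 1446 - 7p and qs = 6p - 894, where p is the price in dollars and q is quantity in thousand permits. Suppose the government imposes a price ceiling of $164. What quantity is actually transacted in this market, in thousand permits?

90

Setting quantity demanded equal to quantity supplied, 1446 - 7p = 6p - 894, gives p* = 180 and q* = 186.
Because the ceiling (164) lies below the market-clearing price, it is binding.
At p = 164: qd = 1446 - 7·164 = 298 and qs = 6·164 - 894 = 90.
The quantity actually transacted is the short side, supply: 90.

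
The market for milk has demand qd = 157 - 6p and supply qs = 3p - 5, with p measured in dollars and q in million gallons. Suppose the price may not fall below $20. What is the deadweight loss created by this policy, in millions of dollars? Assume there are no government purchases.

Without the control the market clears where 157 - 6p = 3p - 5, i.e. p* = 18 and q* = 49.
Since 20 > 18, the floor is binding.
At p = 20: qd = 157 - 6·20 = 37 and qs = 3·20 - 5 = 55.
Quantity traded falls to 37. At q = 37 the demand price is (157 - 37)/6 = 20 and the supply price is (5 + 37)/3 = 14.
Deadweight loss = ½ · (20 - 14) · (49 - 37) = ½ · 6 · 12 = 36.

36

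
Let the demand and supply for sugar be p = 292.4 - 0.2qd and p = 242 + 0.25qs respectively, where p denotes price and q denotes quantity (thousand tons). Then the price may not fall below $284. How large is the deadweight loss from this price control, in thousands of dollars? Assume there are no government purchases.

Rearranging demand gives qd = 1462 - 5p; rearranging supply gives qs = 4p - 968. Without the control the market clears where 1462 - 5p = 4p - 968, i.e. p* = 270 and q* = 112.
Since 284 > 270, the floor is binding.
At p = 284: qd = 1462 - 5·284 = 42 and qs = 4·284 - 968 = 168.
Quantity traded falls to 42. At q = 42 the demand price is (1462 - 42)/5 = 284 and the supply price is (968 + 42)/4 = 252.5.
Deadweight loss = ½ · (284 - 252.5) · (112 - 42) = ½ · 31.5 · 70 = 1102.5.

1102.5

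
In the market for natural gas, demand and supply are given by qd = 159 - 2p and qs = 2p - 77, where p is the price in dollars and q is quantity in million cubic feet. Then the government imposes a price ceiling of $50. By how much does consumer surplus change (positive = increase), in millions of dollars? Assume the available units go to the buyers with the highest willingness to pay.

Equilibrium: 159 - 2p = 2p - 77, so 236 = 4p and p* = 59, q* = 41.
Since 50 < 59, the ceiling is binding.
At p = 50: qd = 159 - 2·50 = 59 and qs = 2·50 - 77 = 23.
Consumer surplus without the control is ½ · (79.5 - 59) · 41 = 420.25.
With the ceiling, 23 units are sold at 50 (assume they go to the highest-value buyers). The demand price at q = 23 is 68, so CS = ½ · [(79.5 - 50) + (68 - 50)] · 23 = 546.25.
Change in consumer surplus = 546.25 - 420.25 = 126.

126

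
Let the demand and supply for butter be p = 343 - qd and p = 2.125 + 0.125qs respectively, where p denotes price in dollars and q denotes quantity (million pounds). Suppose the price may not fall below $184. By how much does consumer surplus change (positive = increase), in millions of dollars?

-33264

Rearranging demand gives qd = 343 - p; rearranging supply gives qs = 8p - 17. Setting quantity demanded equal to quantity supplied, 343 - p = 8p - 17, gives p* = 40 and q* = 303.
Because the floor (184) lies above the market-clearing price, it is binding.
At p = 184: qd = 343 - 184 = 159 and qs = 8·184 - 17 = 1455.
Consumer surplus without the control is ½ · (343 - 40) · 303 = 45904.5.
With the floor, consumers buy 159 units at 184, so CS = ½ · (343 - 184) · 159 = 12640.5.
Change in consumer surplus = 12640.5 - 45904.5 = -33264.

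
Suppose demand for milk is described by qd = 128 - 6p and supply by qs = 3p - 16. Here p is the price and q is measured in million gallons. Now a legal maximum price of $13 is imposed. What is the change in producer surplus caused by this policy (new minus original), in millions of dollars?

-82.5

In a free market, 128 - 6p = 3p - 16 gives the equilibrium p* = 16, q* = 32.
The ceiling of 13 is below the equilibrium price 16, so it binds.
At p = 13: qd = 128 - 6·13 = 50 and qs = 3·13 - 16 = 23.
Producer surplus without the control is ½ · (16 - 16/3) · 32 = 512/3.
With the ceiling, producers sell 23 units at 13, so PS = ½ · (13 - 16/3) · 23 = 529/6.
Change in producer surplus = 529/6 - 512/3 = -82.5.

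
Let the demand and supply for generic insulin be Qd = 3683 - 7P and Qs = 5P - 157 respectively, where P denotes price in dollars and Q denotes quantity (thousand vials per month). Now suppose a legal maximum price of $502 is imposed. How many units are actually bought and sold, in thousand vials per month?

1443

Equilibrium: 3683 - 7P = 5P - 157, so 3840 = 12P and P* = 320, Q* = 1443.
The ceiling of 502 is above the equilibrium price 320, so it is not binding; the market clears at P* = 320, Q* = 1443.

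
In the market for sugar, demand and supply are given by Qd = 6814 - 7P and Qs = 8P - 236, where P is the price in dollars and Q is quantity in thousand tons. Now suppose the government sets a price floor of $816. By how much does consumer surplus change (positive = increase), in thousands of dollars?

Setting quantity demanded equal to quantity supplied, 6814 - 7P = 8P - 236, gives P* = 470 and Q* = 3524.
The floor of 816 is above the equilibrium price 470, so it binds.
At P = 816: Qd = 6814 - 7·816 = 1102 and Qs = 8·816 - 236 = 6292.
Consumer surplus without the control is ½ · (6814/7 - 470) · 3524 = 6209288/7.
With the floor, consumers buy 1102 units at 816, so CS = ½ · (6814/7 - 816) · 1102 = 607202/7.
Change in consumer surplus = 607202/7 - 6209288/7 = -800298.

-800298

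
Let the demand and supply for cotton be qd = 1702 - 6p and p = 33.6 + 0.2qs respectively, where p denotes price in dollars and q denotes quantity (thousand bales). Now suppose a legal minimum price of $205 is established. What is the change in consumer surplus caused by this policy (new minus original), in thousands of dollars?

Rearranging supply gives qs = 5p - 168. Setting quantity demanded equal to quantity supplied, 1702 - 6p = 5p - 168, gives p* = 170 and q* = 682.
Because the floor (205) lies above the market-clearing price, it is binding.
At p = 205: qd = 1702 - 6·205 = 472 and qs = 5·205 - 168 = 857.
Consumer surplus without the control is ½ · (851/3 - 170) · 682 = 116281/3.
With the floor, consumers buy 472 units at 205, so CS = ½ · (851/3 - 205) · 472 = 55696/3.
Change in consumer surplus = 55696/3 - 116281/3 = -20195.

-20195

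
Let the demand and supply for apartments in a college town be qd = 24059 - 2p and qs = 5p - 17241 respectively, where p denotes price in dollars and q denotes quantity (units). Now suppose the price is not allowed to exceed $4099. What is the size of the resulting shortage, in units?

Equilibrium: 24059 - 2p = 5p - 17241, so 41300 = 7p and p* = 5900, q* = 12259.
Since 4099 < 5900, the ceiling is binding.
At p = 4099: qd = 24059 - 2·4099 = 15861 and qs = 5·4099 - 17241 = 3254.
Shortage = qd - qs = 15861 - 3254 = 12607.

12607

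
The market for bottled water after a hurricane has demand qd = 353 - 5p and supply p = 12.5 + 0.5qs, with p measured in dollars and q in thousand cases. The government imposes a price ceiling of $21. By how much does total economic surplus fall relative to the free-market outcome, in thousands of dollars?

Rearranging supply gives qs = 2p - 25. Setting quantity demanded equal to quantity supplied, 353 - 5p = 2p - 25, gives p* = 54 and q* = 83.
Because the ceiling (21) lies below the market-clearing price, it is binding.
At p = 21: qd = 353 - 5·21 = 248 and qs = 2·21 - 25 = 17.
Quantity traded falls to 17. At q = 17 the demand price is (353 - 17)/5 = 67.2 and the supply price is (25 + 17)/2 = 21.
Deadweight loss = ½ · (67.2 - 21) · (83 - 17) = ½ · 46.2 · 66 = 1524.6.

1524.6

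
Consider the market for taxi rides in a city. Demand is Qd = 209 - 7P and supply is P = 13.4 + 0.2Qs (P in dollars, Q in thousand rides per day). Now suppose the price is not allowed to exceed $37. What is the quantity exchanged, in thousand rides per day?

48

Rearranging supply gives Qs = 5P - 67. Without the control the market clears where 209 - 7P = 5P - 67, i.e. P* = 23 and Q* = 48.
Since 37 is above P* = 23, the ceiling does not bind and the free-market outcome prevails.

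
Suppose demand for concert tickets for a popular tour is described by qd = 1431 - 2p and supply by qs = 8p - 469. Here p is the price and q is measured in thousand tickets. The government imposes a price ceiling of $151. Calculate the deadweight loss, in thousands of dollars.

30420

Setting quantity demanded equal to quantity supplied, 1431 - 2p = 8p - 469, gives p* = 190 and q* = 1051.
The ceiling of 151 is below the equilibrium price 190, so it binds.
At p = 151: qd = 1431 - 2·151 = 1129 and qs = 8·151 - 469 = 739.
Quantity traded falls to 739. At q = 739 the demand price is (1431 - 739)/2 = 346 and the supply price is (469 + 739)/8 = 151.
Deadweight loss = ½ · (346 - 151) · (1051 - 739) = ½ · 195 · 312 = 30420.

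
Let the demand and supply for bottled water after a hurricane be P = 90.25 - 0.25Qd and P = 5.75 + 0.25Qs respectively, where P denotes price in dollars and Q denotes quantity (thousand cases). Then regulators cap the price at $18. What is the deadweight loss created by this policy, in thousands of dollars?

3600

Rearranging demand gives Qd = 361 - 4P; rearranging supply gives Qs = 4P - 23. Equilibrium: 361 - 4P = 4P - 23, so 384 = 8P and P* = 48, Q* = 169.
Since 18 < 48, the ceiling is binding.
At P = 18: Qd = 361 - 4·18 = 289 and Qs = 4·18 - 23 = 49.
Quantity traded falls to 49. At Q = 49 the demand price is (361 - 49)/4 = 78 and the supply price is (23 + 49)/4 = 18.
Deadweight loss = ½ · (78 - 18) · (169 - 49) = ½ · 60 · 120 = 3600.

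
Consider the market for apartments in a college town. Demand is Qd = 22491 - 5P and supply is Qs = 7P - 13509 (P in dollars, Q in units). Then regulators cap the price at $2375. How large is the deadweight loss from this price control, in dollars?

3281250

In a free market, 22491 - 5P = 7P - 13509 gives the equilibrium P* = 3000, Q* = 7491.
Since 2375 < 3000, the ceiling is binding.
At P = 2375: Qd = 22491 - 5·2375 = 10616 and Qs = 7·2375 - 13509 = 3116.
Quantity traded falls to 3116. At Q = 3116 the demand price is (22491 - 3116)/5 = 3875 and the supply price is (13509 + 3116)/7 = 2375.
Deadweight loss = ½ · (3875 - 2375) · (7491 - 3116) = ½ · 1500 · 4375 = 3281250.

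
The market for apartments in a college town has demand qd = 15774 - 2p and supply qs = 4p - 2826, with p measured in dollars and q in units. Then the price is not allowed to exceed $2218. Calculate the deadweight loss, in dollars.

4667544

Equilibrium: 15774 - 2p = 4p - 2826, so 18600 = 6p and p* = 3100, q* = 9574.
Since 2218 < 3100, the ceiling is binding.
At p = 2218: qd = 15774 - 2·2218 = 11338 and qs = 4·2218 - 2826 = 6046.
Quantity traded falls to 6046. At q = 6046 the demand price is (15774 - 6046)/2 = 4864 and the supply price is (2826 + 6046)/4 = 2218.
Deadweight loss = ½ · (4864 - 2218) · (9574 - 6046) = ½ · 2646 · 3528 = 4667544.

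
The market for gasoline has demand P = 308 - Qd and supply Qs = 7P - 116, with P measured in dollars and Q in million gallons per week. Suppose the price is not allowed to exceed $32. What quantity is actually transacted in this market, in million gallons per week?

108

Rearranging demand gives Qd = 308 - P. Setting quantity demanded equal to quantity supplied, 308 - P = 7P - 116, gives P* = 53 and Q* = 255.
The ceiling of 32 is below the equilibrium price 53, so it binds.
At P = 32: Qd = 308 - 32 = 276 and Qs = 7·32 - 116 = 108.
The quantity actually transacted is the short side, supply: 108.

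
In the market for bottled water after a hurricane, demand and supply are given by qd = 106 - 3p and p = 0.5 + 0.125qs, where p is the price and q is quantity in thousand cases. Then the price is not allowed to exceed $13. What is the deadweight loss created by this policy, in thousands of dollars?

0

Rearranging supply gives qs = 8p - 4. Setting quantity demanded equal to quantity supplied, 106 - 3p = 8p - 4, gives p* = 10 and q* = 76.
The ceiling of 13 is above the equilibrium price 10, so it is not binding; the market clears at p* = 10, q* = 76.
Since the control does not bind, no trades are prevented and deadweight loss is zero.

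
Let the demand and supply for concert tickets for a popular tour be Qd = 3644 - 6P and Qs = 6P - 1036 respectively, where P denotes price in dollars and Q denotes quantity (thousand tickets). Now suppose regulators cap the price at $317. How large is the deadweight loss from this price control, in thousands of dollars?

31974

Without the control the market clears where 3644 - 6P = 6P - 1036, i.e. P* = 390 and Q* = 1304.
The ceiling of 317 is below the equilibrium price 390, so it binds.
At P = 317: Qd = 3644 - 6·317 = 1742 and Qs = 6·317 - 1036 = 866.
Quantity traded falls to 866. At Q = 866 the demand price is (3644 - 866)/6 = 463 and the supply price is (1036 + 866)/6 = 317.
Deadweight loss = ½ · (463 - 317) · (1304 - 866) = ½ · 146 · 438 = 31974.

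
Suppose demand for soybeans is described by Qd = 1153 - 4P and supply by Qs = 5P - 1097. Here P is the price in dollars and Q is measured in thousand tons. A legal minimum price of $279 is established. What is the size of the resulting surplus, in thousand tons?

Equilibrium: 1153 - 4P = 5P - 1097, so 2250 = 9P and P* = 250, Q* = 153.
Since 279 > 250, the floor is binding.
At P = 279: Qd = 1153 - 4·279 = 37 and Qs = 5·279 - 1097 = 298.
Surplus = Qs - Qd = 298 - 37 = 261.

261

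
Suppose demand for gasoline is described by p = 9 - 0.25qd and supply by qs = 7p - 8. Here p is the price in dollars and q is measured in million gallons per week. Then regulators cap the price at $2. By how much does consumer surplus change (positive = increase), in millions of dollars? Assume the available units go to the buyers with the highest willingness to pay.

-12.5

Rearranging demand gives qd = 36 - 4p. In a free market, 36 - 4p = 7p - 8 gives the equilibrium p* = 4, q* = 20.
Since 2 < 4, the ceiling is binding.
At p = 2: qd = 36 - 4·2 = 28 and qs = 7·2 - 8 = 6.
Consumer surplus without the control is ½ · (9 - 4) · 20 = 50.
With the ceiling, 6 units are sold at 2 (assume they go to the highest-value buyers). The demand price at q = 6 is 7.5, so CS = ½ · [(9 - 2) + (7.5 - 2)] · 6 = 37.5.
Change in consumer surplus = 37.5 - 50 = -12.5.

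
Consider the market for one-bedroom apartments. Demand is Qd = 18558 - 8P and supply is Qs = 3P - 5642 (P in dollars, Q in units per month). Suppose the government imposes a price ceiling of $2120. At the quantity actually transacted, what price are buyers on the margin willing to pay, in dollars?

2230

Equilibrium: 18558 - 8P = 3P - 5642, so 24200 = 11P and P* = 2200, Q* = 958.
The ceiling of 2120 is below the equilibrium price 2200, so it binds.
At P = 2120: Qd = 18558 - 8·2120 = 1598 and Qs = 3·2120 - 5642 = 718.
Only 718 units reach the market. On the demand curve, the marginal buyer's willingness to pay at Q = 718 is (18558 - 718)/8 = 2230.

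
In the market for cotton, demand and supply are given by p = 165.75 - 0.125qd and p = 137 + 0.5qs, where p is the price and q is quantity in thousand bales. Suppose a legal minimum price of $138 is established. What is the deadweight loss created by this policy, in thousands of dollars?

Rearranging demand gives qd = 1326 - 8p; rearranging supply gives qs = 2p - 274. Without the control the market clears where 1326 - 8p = 2p - 274, i.e. p* = 160 and q* = 46.
Since 138 is below p* = 160, the floor does not bind and the free-market outcome prevails.
Since the control does not bind, no trades are prevented and deadweight loss is zero.

0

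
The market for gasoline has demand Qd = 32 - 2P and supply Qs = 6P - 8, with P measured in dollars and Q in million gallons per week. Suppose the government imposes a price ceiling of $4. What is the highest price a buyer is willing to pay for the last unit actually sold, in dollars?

8

In a free market, 32 - 2P = 6P - 8 gives the equilibrium P* = 5, Q* = 22.
Since 4 < 5, the ceiling is binding.
At P = 4: Qd = 32 - 2·4 = 24 and Qs = 6·4 - 8 = 16.
Only 16 units reach the market. On the demand curve, the marginal buyer's willingness to pay at Q = 16 is (32 - 16)/2 = 8.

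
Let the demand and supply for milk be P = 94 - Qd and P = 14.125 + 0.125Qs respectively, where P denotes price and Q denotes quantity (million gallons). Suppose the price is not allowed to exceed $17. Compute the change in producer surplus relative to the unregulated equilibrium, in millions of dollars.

Rearranging demand gives Qd = 94 - P; rearranging supply gives Qs = 8P - 113. Without the control the market clears where 94 - P = 8P - 113, i.e. P* = 23 and Q* = 71.
Since 17 < 23, the ceiling is binding.
At P = 17: Qd = 94 - 17 = 77 and Qs = 8·17 - 113 = 23.
Producer surplus without the control is ½ · (23 - 14.125) · 71 = 315.0625.
With the ceiling, producers sell 23 units at 17, so PS = ½ · (17 - 14.125) · 23 = 33.0625.
Change in producer surplus = 33.0625 - 315.0625 = -282.

-282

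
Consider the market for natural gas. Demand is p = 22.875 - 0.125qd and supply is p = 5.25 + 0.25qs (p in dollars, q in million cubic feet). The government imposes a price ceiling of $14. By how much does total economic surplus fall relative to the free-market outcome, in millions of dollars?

27

Rearranging demand gives qd = 183 - 8p; rearranging supply gives qs = 4p - 21. In a free market, 183 - 8p = 4p - 21 gives the equilibrium p* = 17, q* = 47.
The ceiling of 14 is below the equilibrium price 17, so it binds.
At p = 14: qd = 183 - 8·14 = 71 and qs = 4·14 - 21 = 35.
Quantity traded falls to 35. At q = 35 the demand price is (183 - 35)/8 = 18.5 and the supply price is (21 + 35)/4 = 14.
Deadweight loss = ½ · (18.5 - 14) · (47 - 35) = ½ · 4.5 · 12 = 27.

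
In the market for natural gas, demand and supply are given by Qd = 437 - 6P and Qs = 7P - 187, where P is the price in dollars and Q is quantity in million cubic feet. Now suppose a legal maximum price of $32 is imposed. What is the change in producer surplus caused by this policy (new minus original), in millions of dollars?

-1488

Without the control the market clears where 437 - 6P = 7P - 187, i.e. P* = 48 and Q* = 149.
The ceiling of 32 is below the equilibrium price 48, so it binds.
At P = 32: Qd = 437 - 6·32 = 245 and Qs = 7·32 - 187 = 37.
Producer surplus without the control is ½ · (48 - 187/7) · 149 = 22201/14.
With the ceiling, producers sell 37 units at 32, so PS = ½ · (32 - 187/7) · 37 = 1369/14.
Change in producer surplus = 1369/14 - 22201/14 = -1488.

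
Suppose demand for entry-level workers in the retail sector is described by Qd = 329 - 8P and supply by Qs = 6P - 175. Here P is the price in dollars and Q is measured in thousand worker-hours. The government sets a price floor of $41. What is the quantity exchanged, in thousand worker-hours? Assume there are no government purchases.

Setting quantity demanded equal to quantity supplied, 329 - 8P = 6P - 175, gives P* = 36 and Q* = 41.
The floor of 41 is above the equilibrium price 36, so it binds.
At P = 41: Qd = 329 - 8·41 = 1 and Qs = 6·41 - 175 = 71.
The quantity actually transacted is the short side, demand: 1.

1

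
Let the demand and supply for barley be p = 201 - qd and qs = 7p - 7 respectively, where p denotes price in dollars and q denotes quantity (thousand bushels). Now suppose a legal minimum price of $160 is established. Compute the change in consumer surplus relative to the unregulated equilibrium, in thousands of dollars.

Rearranging demand gives qd = 201 - p. In a free market, 201 - p = 7p - 7 gives the equilibrium p* = 26, q* = 175.
Since 160 > 26, the floor is binding.
At p = 160: qd = 201 - 160 = 41 and qs = 7·160 - 7 = 1113.
Consumer surplus without the control is ½ · (201 - 26) · 175 = 15312.5.
With the floor, consumers buy 41 units at 160, so CS = ½ · (201 - 160) · 41 = 840.5.
Change in consumer surplus = 840.5 - 15312.5 = -14472.

-14472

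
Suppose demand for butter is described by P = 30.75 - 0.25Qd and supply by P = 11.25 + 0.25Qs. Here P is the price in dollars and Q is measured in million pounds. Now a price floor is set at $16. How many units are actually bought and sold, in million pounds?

Rearranging demand gives Qd = 123 - 4P; rearranging supply gives Qs = 4P - 45. In a free market, 123 - 4P = 4P - 45 gives the equilibrium P* = 21, Q* = 39.
Since 16 is below P* = 21, the floor does not bind and the free-market outcome prevails.

39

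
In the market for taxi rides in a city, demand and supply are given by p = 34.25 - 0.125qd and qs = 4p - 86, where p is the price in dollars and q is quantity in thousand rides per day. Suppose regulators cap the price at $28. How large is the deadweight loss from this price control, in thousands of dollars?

Rearranging demand gives qd = 274 - 8p. Without the control the market clears where 274 - 8p = 4p - 86, i.e. p* = 30 and q* = 34.
The ceiling of 28 is below the equilibrium price 30, so it binds.
At p = 28: qd = 274 - 8·28 = 50 and qs = 4·28 - 86 = 26.
Quantity traded falls to 26. At q = 26 the demand price is (274 - 26)/8 = 31 and the supply price is (86 + 26)/4 = 28.
Deadweight loss = ½ · (31 - 28) · (34 - 26) = ½ · 3 · 8 = 12.

12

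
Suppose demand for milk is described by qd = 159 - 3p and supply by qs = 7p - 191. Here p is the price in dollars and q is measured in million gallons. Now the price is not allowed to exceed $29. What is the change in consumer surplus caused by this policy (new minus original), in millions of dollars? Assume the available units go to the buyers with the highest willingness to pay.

-222

Setting quantity demanded equal to quantity supplied, 159 - 3p = 7p - 191, gives p* = 35 and q* = 54.
Since 29 < 35, the ceiling is binding.
At p = 29: qd = 159 - 3·29 = 72 and qs = 7·29 - 191 = 12.
Consumer surplus without the control is ½ · (53 - 35) · 54 = 486.
With the ceiling, 12 units are sold at 29 (assume they go to the highest-value buyers). The demand price at q = 12 is 49, so CS = ½ · [(53 - 29) + (49 - 29)] · 12 = 264.
Change in consumer surplus = 264 - 486 = -222.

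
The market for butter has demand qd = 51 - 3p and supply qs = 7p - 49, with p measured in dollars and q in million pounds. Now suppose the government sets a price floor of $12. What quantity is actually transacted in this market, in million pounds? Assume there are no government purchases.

15

Without the control the market clears where 51 - 3p = 7p - 49, i.e. p* = 10 and q* = 21.
The floor of 12 is above the equilibrium price 10, so it binds.
At p = 12: qd = 51 - 3·12 = 15 and qs = 7·12 - 49 = 35.
The quantity actually transacted is the short side, demand: 15.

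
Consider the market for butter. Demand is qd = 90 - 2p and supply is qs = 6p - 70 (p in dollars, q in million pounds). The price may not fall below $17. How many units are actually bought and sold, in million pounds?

50

Without the control the market clears where 90 - 2p = 6p - 70, i.e. p* = 20 and q* = 50.
The floor of 17 is below the equilibrium price 20, so it is not binding; the market clears at p* = 20, q* = 50.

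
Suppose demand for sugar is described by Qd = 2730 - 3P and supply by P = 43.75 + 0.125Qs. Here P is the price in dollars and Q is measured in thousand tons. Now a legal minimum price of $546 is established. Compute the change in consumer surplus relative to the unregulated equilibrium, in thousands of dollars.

Rearranging supply gives Qs = 8P - 350. Equilibrium: 2730 - 3P = 8P - 350, so 3080 = 11P and P* = 280, Q* = 1890.
Because the floor (546) lies above the market-clearing price, it is binding.
At P = 546: Qd = 2730 - 3·546 = 1092 and Qs = 8·546 - 350 = 4018.
Consumer surplus without the control is ½ · (910 - 280) · 1890 = 595350.
With the floor, consumers buy 1092 units at 546, so CS = ½ · (910 - 546) · 1092 = 198744.
Change in consumer surplus = 198744 - 595350 = -396606.

-396606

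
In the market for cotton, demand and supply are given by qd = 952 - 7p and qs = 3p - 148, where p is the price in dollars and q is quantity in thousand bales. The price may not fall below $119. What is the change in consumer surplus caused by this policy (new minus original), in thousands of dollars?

-1354.5

Setting quantity demanded equal to quantity supplied, 952 - 7p = 3p - 148, gives p* = 110 and q* = 182.
The floor of 119 is above the equilibrium price 110, so it binds.
At p = 119: qd = 952 - 7·119 = 119 and qs = 3·119 - 148 = 209.
Consumer surplus without the control is ½ · (136 - 110) · 182 = 2366.
With the floor, consumers buy 119 units at 119, so CS = ½ · (136 - 119) · 119 = 1011.5.
Change in consumer surplus = 1011.5 - 2366 = -1354.5.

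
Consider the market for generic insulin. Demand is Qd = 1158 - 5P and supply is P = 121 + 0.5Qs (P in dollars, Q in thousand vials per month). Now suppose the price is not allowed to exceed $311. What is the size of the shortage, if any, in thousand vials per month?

0

Rearranging supply gives Qs = 2P - 242. Setting quantity demanded equal to quantity supplied, 1158 - 5P = 2P - 242, gives P* = 200 and Q* = 158.
The ceiling of 311 is above the equilibrium price 200, so it is not binding; the market clears at P* = 200, Q* = 158.
Since the control does not bind, there is no shortage.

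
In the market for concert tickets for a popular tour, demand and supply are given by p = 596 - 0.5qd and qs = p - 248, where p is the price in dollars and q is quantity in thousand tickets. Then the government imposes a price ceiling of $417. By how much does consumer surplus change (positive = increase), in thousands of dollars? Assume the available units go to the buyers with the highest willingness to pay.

Rearranging demand gives qd = 1192 - 2p. Equilibrium: 1192 - 2p = p - 248, so 1440 = 3p and p* = 480, q* = 232.
Since 417 < 480, the ceiling is binding.
At p = 417: qd = 1192 - 2·417 = 358 and qs = 417 - 248 = 169.
Consumer surplus without the control is ½ · (596 - 480) · 232 = 13456.
With the ceiling, 169 units are sold at 417 (assume they go to the highest-value buyers). The demand price at q = 169 is 511.5, so CS = ½ · [(596 - 417) + (511.5 - 417)] · 169 = 23110.75.
Change in consumer surplus = 23110.75 - 13456 = 9654.75.

9654.75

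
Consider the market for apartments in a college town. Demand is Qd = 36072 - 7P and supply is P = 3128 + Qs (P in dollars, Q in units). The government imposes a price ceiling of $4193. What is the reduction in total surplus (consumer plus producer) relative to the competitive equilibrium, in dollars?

285628

Rearranging supply gives Qs = P - 3128. Without the control the market clears where 36072 - 7P = P - 3128, i.e. P* = 4900 and Q* = 1772.
Since 4193 < 4900, the ceiling is binding.
At P = 4193: Qd = 36072 - 7·4193 = 6721 and Qs = 4193 - 3128 = 1065.
Quantity traded falls to 1065. At Q = 1065 the demand price is (36072 - 1065)/7 = 5001 and the supply price is 3128 + 1065 = 4193.
Deadweight loss = ½ · (5001 - 4193) · (1772 - 1065) = ½ · 808 · 707 = 285628.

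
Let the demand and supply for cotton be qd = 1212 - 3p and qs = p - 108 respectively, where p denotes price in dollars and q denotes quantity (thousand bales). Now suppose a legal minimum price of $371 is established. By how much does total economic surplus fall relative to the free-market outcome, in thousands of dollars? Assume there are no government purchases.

Equilibrium: 1212 - 3p = p - 108, so 1320 = 4p and p* = 330, q* = 222.
The floor of 371 is above the equilibrium price 330, so it binds.
At p = 371: qd = 1212 - 3·371 = 99 and qs = 371 - 108 = 263.
Quantity traded falls to 99. At q = 99 the demand price is (1212 - 99)/3 = 371 and the supply price is 108 + 99 = 207.
Deadweight loss = ½ · (371 - 207) · (222 - 99) = ½ · 164 · 123 = 10086.

10086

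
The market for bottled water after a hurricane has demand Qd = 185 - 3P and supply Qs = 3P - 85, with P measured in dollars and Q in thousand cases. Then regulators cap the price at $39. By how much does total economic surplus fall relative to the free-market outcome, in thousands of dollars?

Without the control the market clears where 185 - 3P = 3P - 85, i.e. P* = 45 and Q* = 50.
The ceiling of 39 is below the equilibrium price 45, so it binds.
At P = 39: Qd = 185 - 3·39 = 68 and Qs = 3·39 - 85 = 32.
Quantity traded falls to 32. At Q = 32 the demand price is (185 - 32)/3 = 51 and the supply price is (85 + 32)/3 = 39.
Deadweight loss = ½ · (51 - 39) · (50 - 32) = ½ · 12 · 18 = 108.

108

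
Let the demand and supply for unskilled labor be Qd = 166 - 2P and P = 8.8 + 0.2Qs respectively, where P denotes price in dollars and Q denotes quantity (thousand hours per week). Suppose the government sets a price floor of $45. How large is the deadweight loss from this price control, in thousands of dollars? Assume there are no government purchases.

315

Rearranging supply gives Qs = 5P - 44. In a free market, 166 - 2P = 5P - 44 gives the equilibrium P* = 30, Q* = 106.
Since 45 > 30, the floor is binding.
At P = 45: Qd = 166 - 2·45 = 76 and Qs = 5·45 - 44 = 181.
Quantity traded falls to 76. At Q = 76 the demand price is (166 - 76)/2 = 45 and the supply price is (44 + 76)/5 = 24.
Deadweight loss = ½ · (45 - 24) · (106 - 76) = ½ · 21 · 30 = 315.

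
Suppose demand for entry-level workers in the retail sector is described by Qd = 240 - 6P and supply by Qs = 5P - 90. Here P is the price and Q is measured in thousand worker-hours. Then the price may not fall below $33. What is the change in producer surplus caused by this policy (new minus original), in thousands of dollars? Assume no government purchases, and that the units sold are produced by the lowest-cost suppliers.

In a free market, 240 - 6P = 5P - 90 gives the equilibrium P* = 30, Q* = 60.
The floor of 33 is above the equilibrium price 30, so it binds.
At P = 33: Qd = 240 - 6·33 = 42 and Qs = 5·33 - 90 = 75.
Producer surplus without the control is ½ · (30 - 18) · 60 = 360.
With the floor, 42 units are sold at 33. The supply price at Q = 42 is 26.4, so PS = ½ · [(33 - 18) + (33 - 26.4)] · 42 = 453.6.
Change in producer surplus = 453.6 - 360 = 93.6.

93.6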